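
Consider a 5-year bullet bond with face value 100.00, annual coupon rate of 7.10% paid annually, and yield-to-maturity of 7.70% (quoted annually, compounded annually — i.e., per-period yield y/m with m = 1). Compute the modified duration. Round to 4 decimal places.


Coupon per period c = face * coupon_rate / m = 7.100000
Periods per year m = 1; per-period yield y/m = 0.077000
Number of cashflows N = 5
Cashflows (t years, CF_t, discount factor 1/(1+y/m)^(m*t), PV):
  t = 1.0000: CF_t = 7.100000, DF = 0.928505, PV = 6.592386
  t = 2.0000: CF_t = 7.100000, DF = 0.862122, PV = 6.121064
  t = 3.0000: CF_t = 7.100000, DF = 0.800484, PV = 5.683439
  t = 4.0000: CF_t = 7.100000, DF = 0.743254, PV = 5.277103
  t = 5.0000: CF_t = 107.100000, DF = 0.690115, PV = 73.911319
Price P = sum_t PV_t = 97.585312
First compute Macaulay numerator sum_t t * PV_t:
  t * PV_t at t = 1.0000: 6.592386
  t * PV_t at t = 2.0000: 12.242129
  t * PV_t at t = 3.0000: 17.050318
  t * PV_t at t = 4.0000: 21.108410
  t * PV_t at t = 5.0000: 369.556596
Macaulay duration D = 426.549840 / 97.585312 = 4.371046
Modified duration = D / (1 + y/m) = 4.371046 / (1 + 0.077000) = 4.058538

Answer: Modified duration = 4.0585


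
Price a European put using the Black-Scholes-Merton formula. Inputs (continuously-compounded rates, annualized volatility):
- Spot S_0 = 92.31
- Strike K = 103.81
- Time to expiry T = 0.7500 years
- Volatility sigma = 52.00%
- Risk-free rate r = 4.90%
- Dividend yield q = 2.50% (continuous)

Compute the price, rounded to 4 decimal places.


Answer: Price = 22.1223

Derivation:
d1 = (ln(S/K) + (r - q + 0.5*sigma^2) * T) / (sigma * sqrt(T)) = 0.00441933
d2 = d1 - sigma * sqrt(T) = -0.44591388
exp(-rT) = 0.96391708; exp(-qT) = 0.98142469
P = K * exp(-rT) * N(-d2) - S_0 * exp(-qT) * N(-d1)
N(-d1) = 0.49823695; N(-d2) = 0.67217027
P = 103.8100 * 0.96391708 * 0.67217027 - 92.3100 * 0.98142469 * 0.49823695 = 22.1223


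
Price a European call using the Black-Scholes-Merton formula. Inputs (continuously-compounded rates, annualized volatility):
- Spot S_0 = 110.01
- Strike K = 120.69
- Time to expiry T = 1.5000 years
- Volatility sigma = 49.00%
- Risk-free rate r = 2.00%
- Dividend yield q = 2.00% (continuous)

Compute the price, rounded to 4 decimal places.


Answer: Price = 21.5259

Derivation:
d1 = (ln(S/K) + (r - q + 0.5*sigma^2) * T) / (sigma * sqrt(T)) = 0.14567132
d2 = d1 - sigma * sqrt(T) = -0.45445367
exp(-rT) = 0.97044553; exp(-qT) = 0.97044553
C = S_0 * exp(-qT) * N(d1) - K * exp(-rT) * N(d2)
N(d1) = 0.55790957; N(d2) = 0.32475116
C = 110.0100 * 0.97044553 * 0.55790957 - 120.6900 * 0.97044553 * 0.32475116 = 21.5259


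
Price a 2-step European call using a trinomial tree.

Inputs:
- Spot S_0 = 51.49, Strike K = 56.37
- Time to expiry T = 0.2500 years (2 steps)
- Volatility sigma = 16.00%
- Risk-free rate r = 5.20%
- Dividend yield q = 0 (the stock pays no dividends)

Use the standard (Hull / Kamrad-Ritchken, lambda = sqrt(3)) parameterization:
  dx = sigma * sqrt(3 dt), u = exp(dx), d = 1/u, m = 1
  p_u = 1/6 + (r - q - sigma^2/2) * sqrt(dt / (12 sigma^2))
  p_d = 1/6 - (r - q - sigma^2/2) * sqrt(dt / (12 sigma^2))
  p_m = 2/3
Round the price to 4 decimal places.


dt = T/N = 0.125000; dx = sigma*sqrt(3*dt) = 0.097980
u = exp(dx) = 1.102940; d = 1/u = 0.906667
p_u = 0.191672, p_m = 0.666667, p_d = 0.141661
Discount per step: exp(-r*dt) = 0.993521
Stock lattice S(k, j) with j the centered position index:
  k=0: S(0,+0) = 51.4900
  k=1: S(1,-1) = 46.6843; S(1,+0) = 51.4900; S(1,+1) = 56.7904
  k=2: S(2,-2) = 42.3271; S(2,-1) = 46.6843; S(2,+0) = 51.4900; S(2,+1) = 56.7904; S(2,+2) = 62.6364
Terminal payoffs V(N, j) = max(S_T - K, 0):
  V(2,-2) = 0.000000; V(2,-1) = 0.000000; V(2,+0) = 0.000000; V(2,+1) = 0.420395; V(2,+2) = 6.266413
Backward induction: V(k, j) = exp(-r*dt) * [p_u * V(k+1, j+1) + p_m * V(k+1, j) + p_d * V(k+1, j-1)]
  V(1,-1) = exp(-r*dt) * [p_u*0.000000 + p_m*0.000000 + p_d*0.000000] = 0.000000
  V(1,+0) = exp(-r*dt) * [p_u*0.420395 + p_m*0.000000 + p_d*0.000000] = 0.080056
  V(1,+1) = exp(-r*dt) * [p_u*6.266413 + p_m*0.420395 + p_d*0.000000] = 1.471761
  V(0,+0) = exp(-r*dt) * [p_u*1.471761 + p_m*0.080056 + p_d*0.000000] = 0.333292

Answer: Price = V(0,0) = 0.3333


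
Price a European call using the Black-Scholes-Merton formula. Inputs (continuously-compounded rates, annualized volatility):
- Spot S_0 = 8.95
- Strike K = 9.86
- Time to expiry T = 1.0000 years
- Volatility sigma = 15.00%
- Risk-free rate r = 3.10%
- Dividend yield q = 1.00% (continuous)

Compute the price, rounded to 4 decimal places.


Answer: Price = 0.2703

Derivation:
d1 = (ln(S/K) + (r - q + 0.5*sigma^2) * T) / (sigma * sqrt(T)) = -0.43055091
d2 = d1 - sigma * sqrt(T) = -0.58055091
exp(-rT) = 0.96947557; exp(-qT) = 0.99004983
C = S_0 * exp(-qT) * N(d1) - K * exp(-rT) * N(d2)
N(d1) = 0.33339747; N(d2) = 0.28077158
C = 8.9500 * 0.99004983 * 0.33339747 - 9.8600 * 0.96947557 * 0.28077158 = 0.2703


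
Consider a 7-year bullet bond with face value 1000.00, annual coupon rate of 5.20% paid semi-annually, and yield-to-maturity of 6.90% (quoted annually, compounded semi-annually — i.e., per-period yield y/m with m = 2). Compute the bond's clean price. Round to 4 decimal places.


Answer: Price = 906.8635

Derivation:
Coupon per period c = face * coupon_rate / m = 26.000000
Periods per year m = 2; per-period yield y/m = 0.034500
Number of cashflows N = 14
Cashflows (t years, CF_t, discount factor 1/(1+y/m)^(m*t), PV):
  t = 0.5000: CF_t = 26.000000, DF = 0.966651, PV = 25.132914
  t = 1.0000: CF_t = 26.000000, DF = 0.934413, PV = 24.294746
  t = 1.5000: CF_t = 26.000000, DF = 0.903251, PV = 23.484529
  t = 2.0000: CF_t = 26.000000, DF = 0.873128, PV = 22.701333
  t = 2.5000: CF_t = 26.000000, DF = 0.844010, PV = 21.944257
  t = 3.0000: CF_t = 26.000000, DF = 0.815863, PV = 21.212428
  t = 3.5000: CF_t = 26.000000, DF = 0.788654, PV = 20.505005
  t = 4.0000: CF_t = 26.000000, DF = 0.762353, PV = 19.821175
  t = 4.5000: CF_t = 26.000000, DF = 0.736929, PV = 19.160149
  t = 5.0000: CF_t = 26.000000, DF = 0.712353, PV = 18.521169
  t = 5.5000: CF_t = 26.000000, DF = 0.688596, PV = 17.903498
  t = 6.0000: CF_t = 26.000000, DF = 0.665632, PV = 17.306427
  t = 6.5000: CF_t = 26.000000, DF = 0.643433, PV = 16.729267
  t = 7.0000: CF_t = 1026.000000, DF = 0.621975, PV = 638.146557
Price P = sum_t PV_t = 906.863456


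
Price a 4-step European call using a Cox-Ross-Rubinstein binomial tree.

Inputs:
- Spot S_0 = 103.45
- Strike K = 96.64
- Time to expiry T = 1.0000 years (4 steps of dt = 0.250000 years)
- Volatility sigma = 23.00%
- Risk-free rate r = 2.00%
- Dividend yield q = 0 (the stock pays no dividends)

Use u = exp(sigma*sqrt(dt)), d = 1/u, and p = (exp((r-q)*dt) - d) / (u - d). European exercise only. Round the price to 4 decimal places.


Answer: Price = V(0,0) = 14.3911

Derivation:
dt = T/N = 0.250000
u = exp(sigma*sqrt(dt)) = 1.121873; d = 1/u = 0.891366
p = (exp((r-q)*dt) - d) / (u - d) = 0.493027
Discount per step: exp(-r*dt) = 0.995012
Stock lattice S(k, i) with i counting down-moves:
  k=0: S(0,0) = 103.4500
  k=1: S(1,0) = 116.0578; S(1,1) = 92.2118
  k=2: S(2,0) = 130.2022; S(2,1) = 103.4500; S(2,2) = 82.1945
  k=3: S(3,0) = 146.0704; S(3,1) = 116.0578; S(3,2) = 92.2118; S(3,3) = 73.2654
  k=4: S(4,0) = 163.8725; S(4,1) = 130.2022; S(4,2) = 103.4500; S(4,3) = 82.1945; S(4,4) = 65.3063
Terminal payoffs V(N, i) = max(S_T - K, 0):
  V(4,0) = 67.232454; V(4,1) = 33.562171; V(4,2) = 6.810000; V(4,3) = 0.000000; V(4,4) = 0.000000
Backward induction: V(k, i) = exp(-r*dt) * [p * V(k+1, i) + (1-p) * V(k+1, i+1)].
  V(3,0) = exp(-r*dt) * [p*67.232454 + (1-p)*33.562171] = 49.912351
  V(3,1) = exp(-r*dt) * [p*33.562171 + (1-p)*6.810000] = 19.899801
  V(3,2) = exp(-r*dt) * [p*6.810000 + (1-p)*0.000000] = 3.340770
  V(3,3) = exp(-r*dt) * [p*0.000000 + (1-p)*0.000000] = 0.000000
  V(2,0) = exp(-r*dt) * [p*49.912351 + (1-p)*19.899801] = 34.523755
  V(2,1) = exp(-r*dt) * [p*19.899801 + (1-p)*3.340770] = 11.447443
  V(2,2) = exp(-r*dt) * [p*3.340770 + (1-p)*0.000000] = 1.638876
  V(1,0) = exp(-r*dt) * [p*34.523755 + (1-p)*11.447443] = 22.710855
  V(1,1) = exp(-r*dt) * [p*11.447443 + (1-p)*1.638876] = 6.442474
  V(0,0) = exp(-r*dt) * [p*22.710855 + (1-p)*6.442474] = 14.391093


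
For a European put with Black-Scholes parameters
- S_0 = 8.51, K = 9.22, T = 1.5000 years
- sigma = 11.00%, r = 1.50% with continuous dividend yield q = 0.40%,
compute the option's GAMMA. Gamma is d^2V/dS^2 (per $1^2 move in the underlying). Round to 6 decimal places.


Answer: Gamma = 0.318658

Derivation:
d1 = -0.4049681638; d2 = -0.5396900996
phi(d1) = 0.3675344806; exp(-qT) = 0.9940179641; exp(-rT) = 0.9777512372
Gamma = exp(-qT) * phi(d1) / (S * sigma * sqrt(T)) = 0.9940179641 * 0.3675344806 / (8.5100 * 0.1100 * 1.2247448714) = 0.318658


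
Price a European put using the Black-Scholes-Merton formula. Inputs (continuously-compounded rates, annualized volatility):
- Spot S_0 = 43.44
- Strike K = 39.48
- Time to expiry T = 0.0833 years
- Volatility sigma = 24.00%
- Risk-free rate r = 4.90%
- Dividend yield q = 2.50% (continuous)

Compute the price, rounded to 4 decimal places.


Answer: Price = 0.1028

Derivation:
d1 = (ln(S/K) + (r - q + 0.5*sigma^2) * T) / (sigma * sqrt(T)) = 1.44344357
d2 = d1 - sigma * sqrt(T) = 1.37417539
exp(-rT) = 0.99592662; exp(-qT) = 0.99791967
P = K * exp(-rT) * N(-d2) - S_0 * exp(-qT) * N(-d1)
N(-d1) = 0.07444778; N(-d2) = 0.08469362
P = 39.4800 * 0.99592662 * 0.08469362 - 43.4400 * 0.99791967 * 0.07444778 = 0.1028


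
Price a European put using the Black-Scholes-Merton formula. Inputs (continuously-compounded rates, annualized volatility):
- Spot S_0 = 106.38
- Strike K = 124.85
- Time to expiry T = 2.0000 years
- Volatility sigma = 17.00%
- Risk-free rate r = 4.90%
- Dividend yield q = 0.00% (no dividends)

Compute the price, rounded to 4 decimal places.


d1 = (ln(S/K) + (r - q + 0.5*sigma^2) * T) / (sigma * sqrt(T)) = -0.13807478
d2 = d1 - sigma * sqrt(T) = -0.37849108
exp(-rT) = 0.90664890; exp(-qT) = 1.00000000
P = K * exp(-rT) * N(-d2) - S_0 * exp(-qT) * N(-d1)
N(-d1) = 0.55490934; N(-d2) = 0.64746709
P = 124.8500 * 0.90664890 * 0.64746709 - 106.3800 * 1.00000000 * 0.55490934 = 14.2589

Answer: Price = 14.2589


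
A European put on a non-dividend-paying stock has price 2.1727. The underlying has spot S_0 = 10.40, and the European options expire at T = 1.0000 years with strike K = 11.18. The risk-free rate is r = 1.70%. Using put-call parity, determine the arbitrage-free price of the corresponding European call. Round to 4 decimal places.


Put-call parity: C - P = S_0 * exp(-qT) - K * exp(-rT).
S_0 * exp(-qT) = 10.4000 * 1.00000000 = 10.40000000
K * exp(-rT) = 11.1800 * 0.98314368 = 10.99154639
C = P + S*exp(-qT) - K*exp(-rT)
C = 2.1727 + 10.40000000 - 10.99154639 = 1.5812

Answer: Call price = 1.5812


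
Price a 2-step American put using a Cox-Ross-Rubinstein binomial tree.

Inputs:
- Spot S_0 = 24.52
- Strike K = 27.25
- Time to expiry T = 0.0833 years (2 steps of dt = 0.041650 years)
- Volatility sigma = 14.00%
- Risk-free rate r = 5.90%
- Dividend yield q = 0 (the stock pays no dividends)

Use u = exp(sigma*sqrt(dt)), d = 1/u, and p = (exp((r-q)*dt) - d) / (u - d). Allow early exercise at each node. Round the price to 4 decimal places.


dt = T/N = 0.041650
u = exp(sigma*sqrt(dt)) = 1.028984; d = 1/u = 0.971833
p = (exp((r-q)*dt) - d) / (u - d) = 0.535908
Discount per step: exp(-r*dt) = 0.997546
Stock lattice S(k, i) with i counting down-moves:
  k=0: S(0,0) = 24.5200
  k=1: S(1,0) = 25.2307; S(1,1) = 23.8293
  k=2: S(2,0) = 25.9620; S(2,1) = 24.5200; S(2,2) = 23.1581
Terminal payoffs V(N, i) = max(K - S_T, 0):
  V(2,0) = 1.288039; V(2,1) = 2.730000; V(2,2) = 4.091873
Backward induction: V(k, i) = exp(-r*dt) * [p * V(k+1, i) + (1-p) * V(k+1, i+1)]; then take max(V_cont, immediate exercise) for American.
  V(1,0) = exp(-r*dt) * [p*1.288039 + (1-p)*2.730000] = 1.952438; exercise = 2.019318; V(1,0) = max -> 2.019318
  V(1,1) = exp(-r*dt) * [p*2.730000 + (1-p)*4.091873] = 3.353783; exercise = 3.420664; V(1,1) = max -> 3.420664
  V(0,0) = exp(-r*dt) * [p*2.019318 + (1-p)*3.420664] = 2.663119; exercise = 2.730000; V(0,0) = max -> 2.730000

Answer: Price = V(0,0) = 2.7300


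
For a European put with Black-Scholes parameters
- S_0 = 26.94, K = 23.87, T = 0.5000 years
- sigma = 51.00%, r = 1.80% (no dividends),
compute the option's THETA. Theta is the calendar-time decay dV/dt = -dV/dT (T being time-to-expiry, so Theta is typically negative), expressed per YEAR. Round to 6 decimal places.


Answer: Theta = -3.166123

Derivation:
d1 = 0.5407695626; d2 = 0.1801451042
phi(d1) = 0.3446746353; exp(-qT) = 1.0000000000; exp(-rT) = 0.9910403788
Theta = -S*exp(-qT)*phi(d1)*sigma/(2*sqrt(T)) + r*K*exp(-rT)*N(-d2) - q*S*exp(-qT)*N(-d1)
N(-d1) = 0.2943332123; N(-d2) = 0.4285193269; sqrt(T) = 0.7071067812
Term 1 = -26.9400 * 1.0000000000 * 0.3446746353 * 0.5100 / (2 * 0.7071067812) = -3.3485909131
Term 2 = 0.0180 * 23.8700 * 0.9910403788 * 0.4285193269 = 0.1824679899
Term 3 = 0 (no dividend yield, q = 0)
Theta = -3.3485909131 + (0.1824679899) + (0.0000000000) = -3.166123


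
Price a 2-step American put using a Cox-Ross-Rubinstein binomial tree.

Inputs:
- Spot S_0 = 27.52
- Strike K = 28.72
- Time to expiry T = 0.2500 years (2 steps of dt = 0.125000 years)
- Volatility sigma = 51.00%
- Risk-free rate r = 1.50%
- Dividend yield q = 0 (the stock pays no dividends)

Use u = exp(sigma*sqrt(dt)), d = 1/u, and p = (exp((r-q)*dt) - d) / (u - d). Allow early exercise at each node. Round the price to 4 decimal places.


Answer: Price = V(0,0) = 3.3898

Derivation:
dt = T/N = 0.125000
u = exp(sigma*sqrt(dt)) = 1.197591; d = 1/u = 0.835009
p = (exp((r-q)*dt) - d) / (u - d) = 0.460220
Discount per step: exp(-r*dt) = 0.998127
Stock lattice S(k, i) with i counting down-moves:
  k=0: S(0,0) = 27.5200
  k=1: S(1,0) = 32.9577; S(1,1) = 22.9795
  k=2: S(2,0) = 39.4699; S(2,1) = 27.5200; S(2,2) = 19.1881
Terminal payoffs V(N, i) = max(K - S_T, 0):
  V(2,0) = 0.000000; V(2,1) = 1.200000; V(2,2) = 9.531933
Backward induction: V(k, i) = exp(-r*dt) * [p * V(k+1, i) + (1-p) * V(k+1, i+1)]; then take max(V_cont, immediate exercise) for American.
  V(1,0) = exp(-r*dt) * [p*0.000000 + (1-p)*1.200000] = 0.646523; exercise = 0.000000; V(1,0) = max -> 0.646523
  V(1,1) = exp(-r*dt) * [p*1.200000 + (1-p)*9.531933] = 5.686740; exercise = 5.740540; V(1,1) = max -> 5.740540
  V(0,0) = exp(-r*dt) * [p*0.646523 + (1-p)*5.740540] = 3.389811; exercise = 1.200000; V(0,0) = max -> 3.389811


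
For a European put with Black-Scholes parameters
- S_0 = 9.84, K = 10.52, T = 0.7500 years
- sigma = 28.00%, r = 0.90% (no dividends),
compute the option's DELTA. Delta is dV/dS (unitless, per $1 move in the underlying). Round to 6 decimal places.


d1 = -0.1264912426; d2 = -0.3689783557
phi(d1) = 0.3957634675; exp(-qT) = 1.0000000000; exp(-rT) = 0.9932727301
N(-d1) = 0.5503284596
Delta = -exp(-qT) * N(-d1) = -1.0000000000 * 0.5503284596 = -0.550328

Answer: Delta = -0.550328


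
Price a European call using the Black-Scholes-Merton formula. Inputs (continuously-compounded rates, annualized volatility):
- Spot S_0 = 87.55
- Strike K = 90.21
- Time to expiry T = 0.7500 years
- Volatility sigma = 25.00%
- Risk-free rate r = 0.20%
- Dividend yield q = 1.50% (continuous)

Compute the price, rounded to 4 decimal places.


d1 = (ln(S/K) + (r - q + 0.5*sigma^2) * T) / (sigma * sqrt(T)) = -0.07502194
d2 = d1 - sigma * sqrt(T) = -0.29152829
exp(-rT) = 0.99850112; exp(-qT) = 0.98881304
C = S_0 * exp(-qT) * N(d1) - K * exp(-rT) * N(d2)
N(d1) = 0.47009863; N(d2) = 0.38532365
C = 87.5500 * 0.98881304 * 0.47009863 - 90.2100 * 0.99850112 * 0.38532365 = 5.9888

Answer: Price = 5.9888


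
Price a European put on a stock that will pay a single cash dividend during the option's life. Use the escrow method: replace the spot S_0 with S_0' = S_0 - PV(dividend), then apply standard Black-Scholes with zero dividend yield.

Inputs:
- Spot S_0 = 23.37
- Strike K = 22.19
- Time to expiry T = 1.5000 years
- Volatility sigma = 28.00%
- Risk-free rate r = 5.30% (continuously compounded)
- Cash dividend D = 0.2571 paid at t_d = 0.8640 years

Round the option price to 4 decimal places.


Answer: Price = 1.8342

Derivation:
PV(D) = D * exp(-r * t_d) = 0.2571 * 0.95524063 = 0.24559237
S_0' = S_0 - PV(D) = 23.3700 - 0.24559237 = 23.12440763
d1 = (ln(S_0'/K) + (r + sigma^2/2)*T) / (sigma*sqrt(T)) = 0.52356948
d2 = d1 - sigma*sqrt(T) = 0.18064092
exp(-rT) = 0.92357802
N(-d1) = 0.30028901; N(-d2) = 0.42832472
P = K * exp(-rT) * N(-d2) - S_0' * N(-d1) = 22.1900 * 0.92357802 * 0.42832472 - 23.12440763 * 0.30028901 = 1.8342


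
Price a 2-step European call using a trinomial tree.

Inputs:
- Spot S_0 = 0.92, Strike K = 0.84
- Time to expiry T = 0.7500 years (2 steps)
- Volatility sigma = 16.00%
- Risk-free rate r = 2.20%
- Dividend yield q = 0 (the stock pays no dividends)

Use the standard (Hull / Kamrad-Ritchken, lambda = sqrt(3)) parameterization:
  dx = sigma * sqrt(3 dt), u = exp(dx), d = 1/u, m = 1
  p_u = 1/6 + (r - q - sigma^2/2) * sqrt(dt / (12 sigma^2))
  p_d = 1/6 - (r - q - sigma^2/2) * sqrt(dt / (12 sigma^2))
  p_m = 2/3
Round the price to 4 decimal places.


dt = T/N = 0.375000; dx = sigma*sqrt(3*dt) = 0.169706
u = exp(dx) = 1.184956; d = 1/u = 0.843913
p_u = 0.176831, p_m = 0.666667, p_d = 0.156502
Discount per step: exp(-r*dt) = 0.991784
Stock lattice S(k, j) with j the centered position index:
  k=0: S(0,+0) = 0.9200
  k=1: S(1,-1) = 0.7764; S(1,+0) = 0.9200; S(1,+1) = 1.0902
  k=2: S(2,-2) = 0.6552; S(2,-1) = 0.7764; S(2,+0) = 0.9200; S(2,+1) = 1.0902; S(2,+2) = 1.2918
Terminal payoffs V(N, j) = max(S_T - K, 0):
  V(2,-2) = 0.000000; V(2,-1) = 0.000000; V(2,+0) = 0.080000; V(2,+1) = 0.250160; V(2,+2) = 0.451791
Backward induction: V(k, j) = exp(-r*dt) * [p_u * V(k+1, j+1) + p_m * V(k+1, j) + p_d * V(k+1, j-1)]
  V(1,-1) = exp(-r*dt) * [p_u*0.080000 + p_m*0.000000 + p_d*0.000000] = 0.014030
  V(1,+0) = exp(-r*dt) * [p_u*0.250160 + p_m*0.080000 + p_d*0.000000] = 0.096768
  V(1,+1) = exp(-r*dt) * [p_u*0.451791 + p_m*0.250160 + p_d*0.080000] = 0.257054
  V(0,+0) = exp(-r*dt) * [p_u*0.257054 + p_m*0.096768 + p_d*0.014030] = 0.111241

Answer: Price = V(0,0) = 0.1112


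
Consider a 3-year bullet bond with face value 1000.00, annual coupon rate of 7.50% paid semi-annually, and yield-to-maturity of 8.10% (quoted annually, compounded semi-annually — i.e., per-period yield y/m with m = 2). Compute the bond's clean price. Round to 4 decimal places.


Coupon per period c = face * coupon_rate / m = 37.500000
Periods per year m = 2; per-period yield y/m = 0.040500
Number of cashflows N = 6
Cashflows (t years, CF_t, discount factor 1/(1+y/m)^(m*t), PV):
  t = 0.5000: CF_t = 37.500000, DF = 0.961076, PV = 36.040365
  t = 1.0000: CF_t = 37.500000, DF = 0.923668, PV = 34.637545
  t = 1.5000: CF_t = 37.500000, DF = 0.887715, PV = 33.289327
  t = 2.0000: CF_t = 37.500000, DF = 0.853162, PV = 31.993587
  t = 2.5000: CF_t = 37.500000, DF = 0.819954, PV = 30.748281
  t = 3.0000: CF_t = 1037.500000, DF = 0.788039, PV = 817.590051
Price P = sum_t PV_t = 984.299156

Answer: Price = 984.2992


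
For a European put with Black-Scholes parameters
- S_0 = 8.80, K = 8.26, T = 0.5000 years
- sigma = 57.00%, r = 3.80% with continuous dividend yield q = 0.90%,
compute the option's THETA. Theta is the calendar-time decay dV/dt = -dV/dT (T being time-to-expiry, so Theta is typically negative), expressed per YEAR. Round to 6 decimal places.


Answer: Theta = -1.175418

Derivation:
d1 = 0.3946204999; d2 = -0.0084303653
phi(d1) = 0.3690580971; exp(-qT) = 0.9955101098; exp(-rT) = 0.9811793622
Theta = -S*exp(-qT)*phi(d1)*sigma/(2*sqrt(T)) + r*K*exp(-rT)*N(-d2) - q*S*exp(-qT)*N(-d1)
N(-d1) = 0.3465614911; N(-d2) = 0.5033631893; sqrt(T) = 0.7071067812
Term 1 = -8.8000 * 0.9955101098 * 0.3690580971 * 0.5700 / (2 * 0.7071067812) = -1.3031155972
Term 2 = 0.0380 * 8.2600 * 0.9811793622 * 0.5033631893 = 0.1550220592
Term 3 = -0.0090 * 8.8000 * 0.9955101098 * 0.3465614911 = -0.0273244331
Theta = -1.3031155972 + (0.1550220592) + (-0.0273244331) = -1.175418


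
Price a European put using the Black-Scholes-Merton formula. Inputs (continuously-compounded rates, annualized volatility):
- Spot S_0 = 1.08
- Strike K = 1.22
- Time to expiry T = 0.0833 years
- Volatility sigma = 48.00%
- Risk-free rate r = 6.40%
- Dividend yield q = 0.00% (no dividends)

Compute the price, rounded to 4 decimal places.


d1 = (ln(S/K) + (r - q + 0.5*sigma^2) * T) / (sigma * sqrt(T)) = -0.77208948
d2 = d1 - sigma * sqrt(T) = -0.91062583
exp(-rT) = 0.99468299; exp(-qT) = 1.00000000
P = K * exp(-rT) * N(-d2) - S_0 * exp(-qT) * N(-d1)
N(-d1) = 0.77996928; N(-d2) = 0.81875372
P = 1.2200 * 0.99468299 * 0.81875372 - 1.0800 * 1.00000000 * 0.77996928 = 0.1512

Answer: Price = 0.1512


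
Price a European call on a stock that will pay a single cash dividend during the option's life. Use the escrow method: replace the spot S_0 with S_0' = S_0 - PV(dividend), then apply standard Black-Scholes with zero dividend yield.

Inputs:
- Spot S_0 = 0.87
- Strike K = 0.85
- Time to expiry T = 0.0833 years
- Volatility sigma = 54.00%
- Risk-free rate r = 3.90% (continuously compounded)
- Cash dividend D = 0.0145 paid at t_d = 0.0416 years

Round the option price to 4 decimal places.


Answer: Price = 0.0571

Derivation:
PV(D) = D * exp(-r * t_d) = 0.0145 * 0.99837892 = 0.01447649
S_0' = S_0 - PV(D) = 0.8700 - 0.01447649 = 0.85552351
d1 = (ln(S_0'/K) + (r + sigma^2/2)*T) / (sigma*sqrt(T)) = 0.14033098
d2 = d1 - sigma*sqrt(T) = -0.01552241
exp(-rT) = 0.99675657
N(d1) = 0.55580076; N(d2) = 0.49380770
C = S_0' * N(d1) - K * exp(-rT) * N(d2) = 0.85552351 * 0.55580076 - 0.8500 * 0.99675657 * 0.49380770 = 0.0571


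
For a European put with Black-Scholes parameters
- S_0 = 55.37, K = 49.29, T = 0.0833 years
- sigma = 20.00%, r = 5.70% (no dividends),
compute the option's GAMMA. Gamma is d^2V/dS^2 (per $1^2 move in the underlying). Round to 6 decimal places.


d1 = 2.1261852674; d2 = 2.0684617886
phi(d1) = 0.0416160059; exp(-qT) = 1.0000000000; exp(-rT) = 0.9952631544
Gamma = exp(-qT) * phi(d1) / (S * sigma * sqrt(T)) = 1.0000000000 * 0.0416160059 / (55.3700 * 0.2000 * 0.2886173938) = 0.013021

Answer: Gamma = 0.013021


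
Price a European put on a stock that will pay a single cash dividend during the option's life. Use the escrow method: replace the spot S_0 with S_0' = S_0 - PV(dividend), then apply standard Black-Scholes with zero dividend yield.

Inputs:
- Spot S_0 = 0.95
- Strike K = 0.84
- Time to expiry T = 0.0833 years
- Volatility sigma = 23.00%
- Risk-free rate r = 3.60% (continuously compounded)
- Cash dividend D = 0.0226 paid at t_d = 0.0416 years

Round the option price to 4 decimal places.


PV(D) = D * exp(-r * t_d) = 0.0226 * 0.99850352 = 0.02256618
S_0' = S_0 - PV(D) = 0.9500 - 0.02256618 = 0.92743382
d1 = (ln(S_0'/K) + (r + sigma^2/2)*T) / (sigma*sqrt(T)) = 1.57002850
d2 = d1 - sigma*sqrt(T) = 1.50364649
exp(-rT) = 0.99700569
N(-d1) = 0.05820424; N(-d2) = 0.06633621
P = K * exp(-rT) * N(-d2) - S_0' * N(-d1) = 0.8400 * 0.99700569 * 0.06633621 - 0.92743382 * 0.05820424 = 0.0016

Answer: Price = 0.0016


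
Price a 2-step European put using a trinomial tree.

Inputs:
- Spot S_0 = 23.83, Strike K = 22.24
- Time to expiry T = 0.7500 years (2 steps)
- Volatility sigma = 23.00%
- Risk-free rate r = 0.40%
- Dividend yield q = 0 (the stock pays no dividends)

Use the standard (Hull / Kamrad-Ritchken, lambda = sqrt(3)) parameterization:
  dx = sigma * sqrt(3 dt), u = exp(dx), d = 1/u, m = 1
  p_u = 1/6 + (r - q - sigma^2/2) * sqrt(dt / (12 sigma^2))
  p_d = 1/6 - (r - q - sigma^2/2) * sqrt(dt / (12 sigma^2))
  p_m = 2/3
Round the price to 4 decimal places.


Answer: Price = V(0,0) = 1.1292

Derivation:
dt = T/N = 0.375000; dx = sigma*sqrt(3*dt) = 0.243952
u = exp(dx) = 1.276283; d = 1/u = 0.783525
p_u = 0.149412, p_m = 0.666667, p_d = 0.183922
Discount per step: exp(-r*dt) = 0.998501
Stock lattice S(k, j) with j the centered position index:
  k=0: S(0,+0) = 23.8300
  k=1: S(1,-1) = 18.6714; S(1,+0) = 23.8300; S(1,+1) = 30.4138
  k=2: S(2,-2) = 14.6295; S(2,-1) = 18.6714; S(2,+0) = 23.8300; S(2,+1) = 30.4138; S(2,+2) = 38.8166
Terminal payoffs V(N, j) = max(K - S_T, 0):
  V(2,-2) = 7.610477; V(2,-1) = 3.568590; V(2,+0) = 0.000000; V(2,+1) = 0.000000; V(2,+2) = 0.000000
Backward induction: V(k, j) = exp(-r*dt) * [p_u * V(k+1, j+1) + p_m * V(k+1, j) + p_d * V(k+1, j-1)]
  V(1,-1) = exp(-r*dt) * [p_u*0.000000 + p_m*3.568590 + p_d*7.610477] = 3.773128
  V(1,+0) = exp(-r*dt) * [p_u*0.000000 + p_m*0.000000 + p_d*3.568590] = 0.655357
  V(1,+1) = exp(-r*dt) * [p_u*0.000000 + p_m*0.000000 + p_d*0.000000] = 0.000000
  V(0,+0) = exp(-r*dt) * [p_u*0.000000 + p_m*0.655357 + p_d*3.773128] = 1.129169


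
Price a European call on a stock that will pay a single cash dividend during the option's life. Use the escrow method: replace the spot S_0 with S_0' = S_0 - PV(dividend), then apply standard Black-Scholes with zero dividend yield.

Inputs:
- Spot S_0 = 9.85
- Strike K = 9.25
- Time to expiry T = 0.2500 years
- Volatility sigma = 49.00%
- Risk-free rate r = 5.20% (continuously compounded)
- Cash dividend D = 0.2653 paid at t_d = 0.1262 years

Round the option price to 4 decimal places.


Answer: Price = 1.1583

Derivation:
PV(D) = D * exp(-r * t_d) = 0.2653 * 0.99345909 = 0.26356470
S_0' = S_0 - PV(D) = 9.8500 - 0.26356470 = 9.58643530
d1 = (ln(S_0'/K) + (r + sigma^2/2)*T) / (sigma*sqrt(T)) = 0.32137983
d2 = d1 - sigma*sqrt(T) = 0.07637983
exp(-rT) = 0.98708414
N(d1) = 0.62603872; N(d2) = 0.53044154
C = S_0' * N(d1) - K * exp(-rT) * N(d2) = 9.58643530 * 0.62603872 - 9.2500 * 0.98708414 * 0.53044154 = 1.1583


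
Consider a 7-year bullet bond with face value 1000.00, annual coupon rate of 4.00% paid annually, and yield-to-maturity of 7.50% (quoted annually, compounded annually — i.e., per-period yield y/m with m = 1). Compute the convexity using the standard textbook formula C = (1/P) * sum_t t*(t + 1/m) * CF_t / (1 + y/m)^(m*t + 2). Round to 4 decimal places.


Answer: Convexity = 40.6805

Derivation:
Coupon per period c = face * coupon_rate / m = 40.000000
Periods per year m = 1; per-period yield y/m = 0.075000
Number of cashflows N = 7
Cashflows (t years, CF_t, discount factor 1/(1+y/m)^(m*t), PV):
  t = 1.0000: CF_t = 40.000000, DF = 0.930233, PV = 37.209302
  t = 2.0000: CF_t = 40.000000, DF = 0.865333, PV = 34.613304
  t = 3.0000: CF_t = 40.000000, DF = 0.804961, PV = 32.198423
  t = 4.0000: CF_t = 40.000000, DF = 0.748801, PV = 29.952021
  t = 5.0000: CF_t = 40.000000, DF = 0.696559, PV = 27.862345
  t = 6.0000: CF_t = 40.000000, DF = 0.647962, PV = 25.918461
  t = 7.0000: CF_t = 1040.000000, DF = 0.602755, PV = 626.865097
Price P = sum_t PV_t = 814.618954
Convexity numerator sum_t t*(t + 1/m) * CF_t / (1+y/m)^(m*t + 2):
  t = 1.0000: term = 64.396846
  t = 2.0000: term = 179.712127
  t = 3.0000: term = 334.348144
  t = 4.0000: term = 518.369215
  t = 5.0000: term = 723.305881
  t = 6.0000: term = 941.979752
  t = 7.0000: term = 30377.021463
Convexity = (1/P) * sum = 33139.133427 / 814.618954 = 40.680533


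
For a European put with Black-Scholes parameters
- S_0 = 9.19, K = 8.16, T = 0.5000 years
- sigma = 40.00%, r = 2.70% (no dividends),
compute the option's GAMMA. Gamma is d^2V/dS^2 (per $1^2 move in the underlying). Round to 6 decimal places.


Answer: Gamma = 0.127468

Derivation:
d1 = 0.6094262280; d2 = 0.3265835156
phi(d1) = 0.3313305714; exp(-qT) = 1.0000000000; exp(-rT) = 0.9865907163
Gamma = exp(-qT) * phi(d1) / (S * sigma * sqrt(T)) = 1.0000000000 * 0.3313305714 / (9.1900 * 0.4000 * 0.7071067812) = 0.127468


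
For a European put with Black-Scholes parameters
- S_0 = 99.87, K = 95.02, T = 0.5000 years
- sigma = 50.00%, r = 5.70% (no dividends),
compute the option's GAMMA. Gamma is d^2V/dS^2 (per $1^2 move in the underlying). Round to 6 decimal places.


Answer: Gamma = 0.010437

Derivation:
d1 = 0.3981914705; d2 = 0.0446380799
phi(d1) = 0.3685360450; exp(-qT) = 1.0000000000; exp(-rT) = 0.9719022941
Gamma = exp(-qT) * phi(d1) / (S * sigma * sqrt(T)) = 1.0000000000 * 0.3685360450 / (99.8700 * 0.5000 * 0.7071067812) = 0.010437


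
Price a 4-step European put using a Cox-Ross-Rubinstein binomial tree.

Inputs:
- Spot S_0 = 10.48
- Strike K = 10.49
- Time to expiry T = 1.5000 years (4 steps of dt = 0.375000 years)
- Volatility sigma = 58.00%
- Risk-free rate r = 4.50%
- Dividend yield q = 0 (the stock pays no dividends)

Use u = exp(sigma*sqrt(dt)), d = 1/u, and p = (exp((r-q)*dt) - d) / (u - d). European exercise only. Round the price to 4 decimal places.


dt = T/N = 0.375000
u = exp(sigma*sqrt(dt)) = 1.426432; d = 1/u = 0.701050
p = (exp((r-q)*dt) - d) / (u - d) = 0.435589
Discount per step: exp(-r*dt) = 0.983267
Stock lattice S(k, i) with i counting down-moves:
  k=0: S(0,0) = 10.4800
  k=1: S(1,0) = 14.9490; S(1,1) = 7.3470
  k=2: S(2,0) = 21.3237; S(2,1) = 10.4800; S(2,2) = 5.1506
  k=3: S(3,0) = 30.4168; S(3,1) = 14.9490; S(3,2) = 7.3470; S(3,3) = 3.6108
  k=4: S(4,0) = 43.3876; S(4,1) = 21.3237; S(4,2) = 10.4800; S(4,3) = 5.1506; S(4,4) = 2.5314
Terminal payoffs V(N, i) = max(K - S_T, 0):
  V(4,0) = 0.000000; V(4,1) = 0.000000; V(4,2) = 0.010000; V(4,3) = 5.339382; V(4,4) = 7.958620
Backward induction: V(k, i) = exp(-r*dt) * [p * V(k+1, i) + (1-p) * V(k+1, i+1)].
  V(3,0) = exp(-r*dt) * [p*0.000000 + (1-p)*0.000000] = 0.000000
  V(3,1) = exp(-r*dt) * [p*0.000000 + (1-p)*0.010000] = 0.005550
  V(3,2) = exp(-r*dt) * [p*0.010000 + (1-p)*5.339382] = 2.967462
  V(3,3) = exp(-r*dt) * [p*5.339382 + (1-p)*7.958620] = 6.703626
  V(2,0) = exp(-r*dt) * [p*0.000000 + (1-p)*0.005550] = 0.003080
  V(2,1) = exp(-r*dt) * [p*0.005550 + (1-p)*2.967462] = 1.649219
  V(2,2) = exp(-r*dt) * [p*2.967462 + (1-p)*6.703626] = 4.991253
  V(1,0) = exp(-r*dt) * [p*0.003080 + (1-p)*1.649219] = 0.916581
  V(1,1) = exp(-r*dt) * [p*1.649219 + (1-p)*4.991253] = 3.476339
  V(0,0) = exp(-r*dt) * [p*0.916581 + (1-p)*3.476339] = 2.321824

Answer: Price = V(0,0) = 2.3218


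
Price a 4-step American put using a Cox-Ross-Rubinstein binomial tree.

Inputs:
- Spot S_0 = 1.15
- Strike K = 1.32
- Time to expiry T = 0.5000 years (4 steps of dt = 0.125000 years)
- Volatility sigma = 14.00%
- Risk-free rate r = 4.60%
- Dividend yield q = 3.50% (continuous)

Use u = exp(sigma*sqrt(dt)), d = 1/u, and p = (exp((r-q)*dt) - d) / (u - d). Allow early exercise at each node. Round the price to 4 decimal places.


dt = T/N = 0.125000
u = exp(sigma*sqrt(dt)) = 1.050743; d = 1/u = 0.951708
p = (exp((r-q)*dt) - d) / (u - d) = 0.501522
Discount per step: exp(-r*dt) = 0.994266
Stock lattice S(k, i) with i counting down-moves:
  k=0: S(0,0) = 1.1500
  k=1: S(1,0) = 1.2084; S(1,1) = 1.0945
  k=2: S(2,0) = 1.2697; S(2,1) = 1.1500; S(2,2) = 1.0416
  k=3: S(3,0) = 1.3341; S(3,1) = 1.2084; S(3,2) = 1.0945; S(3,3) = 0.9913
  k=4: S(4,0) = 1.4018; S(4,1) = 1.2697; S(4,2) = 1.1500; S(4,3) = 1.0416; S(4,4) = 0.9434
Terminal payoffs V(N, i) = max(K - S_T, 0):
  V(4,0) = 0.000000; V(4,1) = 0.050330; V(4,2) = 0.170000; V(4,3) = 0.278391; V(4,4) = 0.376565
Backward induction: V(k, i) = exp(-r*dt) * [p * V(k+1, i) + (1-p) * V(k+1, i+1)]; then take max(V_cont, immediate exercise) for American.
  V(3,0) = exp(-r*dt) * [p*0.000000 + (1-p)*0.050330] = 0.024945; exercise = 0.000000; V(3,0) = max -> 0.024945
  V(3,1) = exp(-r*dt) * [p*0.050330 + (1-p)*0.170000] = 0.109352; exercise = 0.111646; V(3,1) = max -> 0.111646
  V(3,2) = exp(-r*dt) * [p*0.170000 + (1-p)*0.278391] = 0.222746; exercise = 0.225536; V(3,2) = max -> 0.225536
  V(3,3) = exp(-r*dt) * [p*0.278391 + (1-p)*0.376565] = 0.325452; exercise = 0.328692; V(3,3) = max -> 0.328692
  V(2,0) = exp(-r*dt) * [p*0.024945 + (1-p)*0.111646] = 0.067772; exercise = 0.050330; V(2,0) = max -> 0.067772
  V(2,1) = exp(-r*dt) * [p*0.111646 + (1-p)*0.225536] = 0.167452; exercise = 0.170000; V(2,1) = max -> 0.170000
  V(2,2) = exp(-r*dt) * [p*0.225536 + (1-p)*0.328692] = 0.275369; exercise = 0.278391; V(2,2) = max -> 0.278391
  V(1,0) = exp(-r*dt) * [p*0.067772 + (1-p)*0.170000] = 0.118050; exercise = 0.111646; V(1,0) = max -> 0.118050
  V(1,1) = exp(-r*dt) * [p*0.170000 + (1-p)*0.278391] = 0.222746; exercise = 0.225536; V(1,1) = max -> 0.225536
  V(0,0) = exp(-r*dt) * [p*0.118050 + (1-p)*0.225536] = 0.170646; exercise = 0.170000; V(0,0) = max -> 0.170646

Answer: Price = V(0,0) = 0.1706


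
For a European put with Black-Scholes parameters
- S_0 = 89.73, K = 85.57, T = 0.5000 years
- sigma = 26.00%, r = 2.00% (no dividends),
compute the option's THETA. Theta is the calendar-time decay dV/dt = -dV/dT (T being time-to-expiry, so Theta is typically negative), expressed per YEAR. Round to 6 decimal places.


d1 = 0.4045216848; d2 = 0.2206739217
phi(d1) = 0.3676009038; exp(-qT) = 1.0000000000; exp(-rT) = 0.9900498337
Theta = -S*exp(-qT)*phi(d1)*sigma/(2*sqrt(T)) + r*K*exp(-rT)*N(-d2) - q*S*exp(-qT)*N(-d1)
N(-d1) = 0.3429145676; N(-d2) = 0.4126731692; sqrt(T) = 0.7071067812
Term 1 = -89.7300 * 1.0000000000 * 0.3676009038 * 0.2600 / (2 * 0.7071067812) = -6.0641870461
Term 2 = 0.0200 * 85.5700 * 0.9900498337 * 0.4126731692 = 0.6992215681
Term 3 = 0 (no dividend yield, q = 0)
Theta = -6.0641870461 + (0.6992215681) + (0.0000000000) = -5.364965

Answer: Theta = -5.364965


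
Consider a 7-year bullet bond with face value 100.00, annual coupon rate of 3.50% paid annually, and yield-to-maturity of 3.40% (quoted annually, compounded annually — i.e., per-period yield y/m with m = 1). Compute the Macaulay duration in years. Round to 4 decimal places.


Coupon per period c = face * coupon_rate / m = 3.500000
Periods per year m = 1; per-period yield y/m = 0.034000
Number of cashflows N = 7
Cashflows (t years, CF_t, discount factor 1/(1+y/m)^(m*t), PV):
  t = 1.0000: CF_t = 3.500000, DF = 0.967118, PV = 3.384913
  t = 2.0000: CF_t = 3.500000, DF = 0.935317, PV = 3.273610
  t = 3.0000: CF_t = 3.500000, DF = 0.904562, PV = 3.165967
  t = 4.0000: CF_t = 3.500000, DF = 0.874818, PV = 3.061864
  t = 5.0000: CF_t = 3.500000, DF = 0.846052, PV = 2.961184
  t = 6.0000: CF_t = 3.500000, DF = 0.818233, PV = 2.863814
  t = 7.0000: CF_t = 103.500000, DF = 0.791327, PV = 81.902391
Price P = sum_t PV_t = 100.613743
Macaulay numerator sum_t t * PV_t:
  t * PV_t at t = 1.0000: 3.384913
  t * PV_t at t = 2.0000: 6.547220
  t * PV_t at t = 3.0000: 9.497902
  t * PV_t at t = 4.0000: 12.247456
  t * PV_t at t = 5.0000: 14.805919
  t * PV_t at t = 6.0000: 17.182884
  t * PV_t at t = 7.0000: 573.316734
Macaulay duration D = (sum_t t * PV_t) / P = 636.983028 / 100.613743 = 6.330974

Answer: Macaulay duration = 6.3310 years


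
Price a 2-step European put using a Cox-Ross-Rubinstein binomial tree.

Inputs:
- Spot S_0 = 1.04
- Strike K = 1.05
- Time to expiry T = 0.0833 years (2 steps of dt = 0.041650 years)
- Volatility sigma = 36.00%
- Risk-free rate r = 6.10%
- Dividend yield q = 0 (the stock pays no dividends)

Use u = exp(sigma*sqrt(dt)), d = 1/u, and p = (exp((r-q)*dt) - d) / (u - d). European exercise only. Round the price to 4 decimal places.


dt = T/N = 0.041650
u = exp(sigma*sqrt(dt)) = 1.076236; d = 1/u = 0.929164
p = (exp((r-q)*dt) - d) / (u - d) = 0.498938
Discount per step: exp(-r*dt) = 0.997463
Stock lattice S(k, i) with i counting down-moves:
  k=0: S(0,0) = 1.0400
  k=1: S(1,0) = 1.1193; S(1,1) = 0.9663
  k=2: S(2,0) = 1.2046; S(2,1) = 1.0400; S(2,2) = 0.8979
Terminal payoffs V(N, i) = max(K - S_T, 0):
  V(2,0) = 0.000000; V(2,1) = 0.010000; V(2,2) = 0.152120
Backward induction: V(k, i) = exp(-r*dt) * [p * V(k+1, i) + (1-p) * V(k+1, i+1)].
  V(1,0) = exp(-r*dt) * [p*0.000000 + (1-p)*0.010000] = 0.004998
  V(1,1) = exp(-r*dt) * [p*0.010000 + (1-p)*0.152120] = 0.081005
  V(0,0) = exp(-r*dt) * [p*0.004998 + (1-p)*0.081005] = 0.042973

Answer: Price = V(0,0) = 0.0430


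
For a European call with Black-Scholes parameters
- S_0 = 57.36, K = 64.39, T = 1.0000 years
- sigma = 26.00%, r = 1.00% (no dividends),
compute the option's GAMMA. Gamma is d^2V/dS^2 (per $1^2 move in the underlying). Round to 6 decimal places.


Answer: Gamma = 0.025749

Derivation:
d1 = -0.2761967125; d2 = -0.5361967125
phi(d1) = 0.3840122426; exp(-qT) = 1.0000000000; exp(-rT) = 0.9900498337
Gamma = exp(-qT) * phi(d1) / (S * sigma * sqrt(T)) = 1.0000000000 * 0.3840122426 / (57.3600 * 0.2600 * 1.0000000000) = 0.025749


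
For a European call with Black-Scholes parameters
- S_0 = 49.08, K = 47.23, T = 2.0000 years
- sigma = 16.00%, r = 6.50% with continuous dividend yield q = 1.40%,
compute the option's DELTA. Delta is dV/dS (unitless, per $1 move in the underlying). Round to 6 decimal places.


Answer: Delta = 0.747223

Derivation:
d1 = 0.7337219973; d2 = 0.5074478273
phi(d1) = 0.3047960185; exp(-qT) = 0.9723883668; exp(-rT) = 0.8780954309
N(d1) = 0.7684409055
Delta = exp(-qT) * N(d1) = 0.9723883668 * 0.7684409055 = 0.747223


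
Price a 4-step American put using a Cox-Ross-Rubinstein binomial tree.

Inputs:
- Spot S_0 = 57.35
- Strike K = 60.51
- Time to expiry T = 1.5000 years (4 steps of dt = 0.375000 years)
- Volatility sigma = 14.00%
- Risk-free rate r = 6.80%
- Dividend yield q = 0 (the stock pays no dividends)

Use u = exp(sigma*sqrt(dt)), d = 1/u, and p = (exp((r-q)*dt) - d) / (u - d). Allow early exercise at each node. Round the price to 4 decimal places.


Answer: Price = V(0,0) = 3.7888

Derivation:
dt = T/N = 0.375000
u = exp(sigma*sqrt(dt)) = 1.089514; d = 1/u = 0.917840
p = (exp((r-q)*dt) - d) / (u - d) = 0.629027
Discount per step: exp(-r*dt) = 0.974822
Stock lattice S(k, i) with i counting down-moves:
  k=0: S(0,0) = 57.3500
  k=1: S(1,0) = 62.4837; S(1,1) = 52.6381
  k=2: S(2,0) = 68.0768; S(2,1) = 57.3500; S(2,2) = 48.3134
  k=3: S(3,0) = 74.1707; S(3,1) = 62.4837; S(3,2) = 52.6381; S(3,3) = 44.3440
  k=4: S(4,0) = 80.8101; S(4,1) = 68.0768; S(4,2) = 57.3500; S(4,3) = 48.3134; S(4,4) = 40.7007
Terminal payoffs V(N, i) = max(K - S_T, 0):
  V(4,0) = 0.000000; V(4,1) = 0.000000; V(4,2) = 3.160000; V(4,3) = 12.196619; V(4,4) = 19.809341
Backward induction: V(k, i) = exp(-r*dt) * [p * V(k+1, i) + (1-p) * V(k+1, i+1)]; then take max(V_cont, immediate exercise) for American.
  V(3,0) = exp(-r*dt) * [p*0.000000 + (1-p)*0.000000] = 0.000000; exercise = 0.000000; V(3,0) = max -> 0.000000
  V(3,1) = exp(-r*dt) * [p*0.000000 + (1-p)*3.160000] = 1.142759; exercise = 0.000000; V(3,1) = max -> 1.142759
  V(3,2) = exp(-r*dt) * [p*3.160000 + (1-p)*12.196619] = 6.348375; exercise = 7.871873; V(3,2) = max -> 7.871873
  V(3,3) = exp(-r*dt) * [p*12.196619 + (1-p)*19.809341] = 14.642546; exercise = 16.166044; V(3,3) = max -> 16.166044
  V(2,0) = exp(-r*dt) * [p*0.000000 + (1-p)*1.142759] = 0.413259; exercise = 0.000000; V(2,0) = max -> 0.413259
  V(2,1) = exp(-r*dt) * [p*1.142759 + (1-p)*7.871873] = 3.547455; exercise = 3.160000; V(2,1) = max -> 3.547455
  V(2,2) = exp(-r*dt) * [p*7.871873 + (1-p)*16.166044] = 10.673121; exercise = 12.196619; V(2,2) = max -> 12.196619
  V(1,0) = exp(-r*dt) * [p*0.413259 + (1-p)*3.547455] = 1.536282; exercise = 0.000000; V(1,0) = max -> 1.536282
  V(1,1) = exp(-r*dt) * [p*3.547455 + (1-p)*12.196619] = 6.585958; exercise = 7.871873; V(1,1) = max -> 7.871873
  V(0,0) = exp(-r*dt) * [p*1.536282 + (1-p)*7.871873] = 3.788759; exercise = 3.160000; V(0,0) = max -> 3.788759


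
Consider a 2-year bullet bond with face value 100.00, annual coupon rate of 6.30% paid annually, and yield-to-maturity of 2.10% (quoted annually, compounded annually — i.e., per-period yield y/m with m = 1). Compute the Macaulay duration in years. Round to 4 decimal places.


Answer: Macaulay duration = 1.9429 years

Derivation:
Coupon per period c = face * coupon_rate / m = 6.300000
Periods per year m = 1; per-period yield y/m = 0.021000
Number of cashflows N = 2
Cashflows (t years, CF_t, discount factor 1/(1+y/m)^(m*t), PV):
  t = 1.0000: CF_t = 6.300000, DF = 0.979432, PV = 6.170421
  t = 2.0000: CF_t = 106.300000, DF = 0.959287, PV = 101.972198
Price P = sum_t PV_t = 108.142619
Macaulay numerator sum_t t * PV_t:
  t * PV_t at t = 1.0000: 6.170421
  t * PV_t at t = 2.0000: 203.944396
Macaulay duration D = (sum_t t * PV_t) / P = 210.114817 / 108.142619 = 1.942942


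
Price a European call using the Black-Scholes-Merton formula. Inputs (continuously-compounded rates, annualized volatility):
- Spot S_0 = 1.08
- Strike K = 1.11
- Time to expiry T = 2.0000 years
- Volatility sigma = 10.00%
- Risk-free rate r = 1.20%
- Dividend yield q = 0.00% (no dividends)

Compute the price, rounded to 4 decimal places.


d1 = (ln(S/K) + (r - q + 0.5*sigma^2) * T) / (sigma * sqrt(T)) = 0.04667630
d2 = d1 - sigma * sqrt(T) = -0.09474506
exp(-rT) = 0.97628571; exp(-qT) = 1.00000000
C = S_0 * exp(-qT) * N(d1) - K * exp(-rT) * N(d2)
N(d1) = 0.51861439; N(d2) = 0.46225867
C = 1.0800 * 1.00000000 * 0.51861439 - 1.1100 * 0.97628571 * 0.46225867 = 0.0592

Answer: Price = 0.0592
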